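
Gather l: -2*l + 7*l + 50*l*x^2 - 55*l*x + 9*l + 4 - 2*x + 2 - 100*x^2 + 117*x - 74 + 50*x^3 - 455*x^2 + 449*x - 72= l*(50*x^2 - 55*x + 14) + 50*x^3 - 555*x^2 + 564*x - 140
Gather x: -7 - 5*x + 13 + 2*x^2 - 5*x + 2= 2*x^2 - 10*x + 8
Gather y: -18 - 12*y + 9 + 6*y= -6*y - 9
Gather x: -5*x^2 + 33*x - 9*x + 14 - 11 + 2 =-5*x^2 + 24*x + 5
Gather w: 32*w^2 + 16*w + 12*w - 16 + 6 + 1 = 32*w^2 + 28*w - 9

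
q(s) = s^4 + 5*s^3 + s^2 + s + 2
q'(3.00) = 250.00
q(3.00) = 230.00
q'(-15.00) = -10154.00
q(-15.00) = 33962.00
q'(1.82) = 78.44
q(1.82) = 48.25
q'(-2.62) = 26.79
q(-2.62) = -36.56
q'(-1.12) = 11.96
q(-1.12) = -3.32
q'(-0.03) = 0.95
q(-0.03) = 1.97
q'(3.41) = 340.85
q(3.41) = 350.51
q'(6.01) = 1423.15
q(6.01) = 2434.20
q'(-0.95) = 9.21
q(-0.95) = -1.52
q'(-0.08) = 0.93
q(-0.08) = 1.92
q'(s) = 4*s^3 + 15*s^2 + 2*s + 1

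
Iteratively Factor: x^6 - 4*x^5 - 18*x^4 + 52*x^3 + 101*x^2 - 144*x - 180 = (x + 2)*(x^5 - 6*x^4 - 6*x^3 + 64*x^2 - 27*x - 90) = (x + 2)*(x + 3)*(x^4 - 9*x^3 + 21*x^2 + x - 30) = (x - 2)*(x + 2)*(x + 3)*(x^3 - 7*x^2 + 7*x + 15) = (x - 3)*(x - 2)*(x + 2)*(x + 3)*(x^2 - 4*x - 5) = (x - 3)*(x - 2)*(x + 1)*(x + 2)*(x + 3)*(x - 5)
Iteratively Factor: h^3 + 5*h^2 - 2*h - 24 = (h - 2)*(h^2 + 7*h + 12) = (h - 2)*(h + 4)*(h + 3)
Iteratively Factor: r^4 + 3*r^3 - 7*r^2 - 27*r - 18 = (r + 3)*(r^3 - 7*r - 6) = (r - 3)*(r + 3)*(r^2 + 3*r + 2) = (r - 3)*(r + 1)*(r + 3)*(r + 2)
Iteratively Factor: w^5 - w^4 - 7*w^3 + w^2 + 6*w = (w)*(w^4 - w^3 - 7*w^2 + w + 6) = w*(w + 1)*(w^3 - 2*w^2 - 5*w + 6) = w*(w + 1)*(w + 2)*(w^2 - 4*w + 3) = w*(w - 3)*(w + 1)*(w + 2)*(w - 1)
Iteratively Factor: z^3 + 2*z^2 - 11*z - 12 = (z - 3)*(z^2 + 5*z + 4) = (z - 3)*(z + 4)*(z + 1)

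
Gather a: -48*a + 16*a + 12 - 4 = 8 - 32*a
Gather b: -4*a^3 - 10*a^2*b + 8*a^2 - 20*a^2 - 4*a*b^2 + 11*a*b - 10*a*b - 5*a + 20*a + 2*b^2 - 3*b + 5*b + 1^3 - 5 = -4*a^3 - 12*a^2 + 15*a + b^2*(2 - 4*a) + b*(-10*a^2 + a + 2) - 4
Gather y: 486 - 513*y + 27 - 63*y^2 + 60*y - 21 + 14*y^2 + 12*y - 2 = -49*y^2 - 441*y + 490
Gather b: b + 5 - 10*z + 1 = b - 10*z + 6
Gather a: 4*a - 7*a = -3*a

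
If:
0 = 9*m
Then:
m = 0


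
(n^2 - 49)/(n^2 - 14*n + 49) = (n + 7)/(n - 7)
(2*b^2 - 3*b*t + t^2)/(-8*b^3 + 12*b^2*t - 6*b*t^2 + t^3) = (-b + t)/(4*b^2 - 4*b*t + t^2)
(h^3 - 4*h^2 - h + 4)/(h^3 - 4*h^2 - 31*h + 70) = (h^3 - 4*h^2 - h + 4)/(h^3 - 4*h^2 - 31*h + 70)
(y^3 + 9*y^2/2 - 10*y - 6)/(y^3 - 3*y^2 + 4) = (y^2 + 13*y/2 + 3)/(y^2 - y - 2)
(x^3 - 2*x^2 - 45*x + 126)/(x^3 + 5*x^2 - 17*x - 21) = (x - 6)/(x + 1)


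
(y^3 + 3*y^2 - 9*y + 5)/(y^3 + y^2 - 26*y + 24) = (y^2 + 4*y - 5)/(y^2 + 2*y - 24)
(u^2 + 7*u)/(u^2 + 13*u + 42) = u/(u + 6)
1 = 1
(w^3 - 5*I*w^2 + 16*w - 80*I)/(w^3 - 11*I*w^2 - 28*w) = (w^2 - I*w + 20)/(w*(w - 7*I))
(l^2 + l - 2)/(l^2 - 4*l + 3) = (l + 2)/(l - 3)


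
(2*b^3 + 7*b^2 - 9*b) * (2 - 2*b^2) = -4*b^5 - 14*b^4 + 22*b^3 + 14*b^2 - 18*b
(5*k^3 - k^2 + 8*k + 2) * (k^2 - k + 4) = 5*k^5 - 6*k^4 + 29*k^3 - 10*k^2 + 30*k + 8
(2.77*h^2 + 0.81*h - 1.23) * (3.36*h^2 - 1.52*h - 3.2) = 9.3072*h^4 - 1.4888*h^3 - 14.228*h^2 - 0.722400000000001*h + 3.936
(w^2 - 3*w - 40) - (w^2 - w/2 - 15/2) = -5*w/2 - 65/2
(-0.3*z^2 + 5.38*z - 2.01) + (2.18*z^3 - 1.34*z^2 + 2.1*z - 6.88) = 2.18*z^3 - 1.64*z^2 + 7.48*z - 8.89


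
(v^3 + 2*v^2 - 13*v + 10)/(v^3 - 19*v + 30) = (v - 1)/(v - 3)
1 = 1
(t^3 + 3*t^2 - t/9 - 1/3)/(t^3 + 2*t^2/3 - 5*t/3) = (9*t^3 + 27*t^2 - t - 3)/(3*t*(3*t^2 + 2*t - 5))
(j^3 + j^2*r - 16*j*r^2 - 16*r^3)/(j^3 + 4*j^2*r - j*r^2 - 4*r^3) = (-j + 4*r)/(-j + r)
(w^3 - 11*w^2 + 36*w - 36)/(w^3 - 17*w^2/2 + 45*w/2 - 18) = 2*(w^2 - 8*w + 12)/(2*w^2 - 11*w + 12)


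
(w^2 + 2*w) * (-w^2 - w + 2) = -w^4 - 3*w^3 + 4*w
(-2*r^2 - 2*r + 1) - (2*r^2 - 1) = -4*r^2 - 2*r + 2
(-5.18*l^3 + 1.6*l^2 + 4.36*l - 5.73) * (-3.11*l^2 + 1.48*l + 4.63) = 16.1098*l^5 - 12.6424*l^4 - 35.175*l^3 + 31.6811*l^2 + 11.7064*l - 26.5299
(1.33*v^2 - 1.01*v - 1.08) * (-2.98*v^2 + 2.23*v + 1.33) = -3.9634*v^4 + 5.9757*v^3 + 2.735*v^2 - 3.7517*v - 1.4364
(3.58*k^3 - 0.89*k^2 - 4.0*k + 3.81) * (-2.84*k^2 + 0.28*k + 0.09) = -10.1672*k^5 + 3.53*k^4 + 11.433*k^3 - 12.0205*k^2 + 0.7068*k + 0.3429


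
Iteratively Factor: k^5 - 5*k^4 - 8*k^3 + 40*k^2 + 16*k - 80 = (k + 2)*(k^4 - 7*k^3 + 6*k^2 + 28*k - 40) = (k - 2)*(k + 2)*(k^3 - 5*k^2 - 4*k + 20) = (k - 2)^2*(k + 2)*(k^2 - 3*k - 10) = (k - 5)*(k - 2)^2*(k + 2)*(k + 2)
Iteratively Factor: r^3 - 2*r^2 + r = (r - 1)*(r^2 - r) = (r - 1)^2*(r)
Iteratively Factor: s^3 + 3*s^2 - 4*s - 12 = (s + 2)*(s^2 + s - 6) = (s + 2)*(s + 3)*(s - 2)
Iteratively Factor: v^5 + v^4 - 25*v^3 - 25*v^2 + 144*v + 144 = (v - 3)*(v^4 + 4*v^3 - 13*v^2 - 64*v - 48) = (v - 3)*(v + 3)*(v^3 + v^2 - 16*v - 16) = (v - 4)*(v - 3)*(v + 3)*(v^2 + 5*v + 4) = (v - 4)*(v - 3)*(v + 1)*(v + 3)*(v + 4)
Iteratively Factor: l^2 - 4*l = (l - 4)*(l)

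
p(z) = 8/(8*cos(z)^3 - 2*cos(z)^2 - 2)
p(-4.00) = -1.57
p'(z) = 8*(24*sin(z)*cos(z)^2 - 4*sin(z)*cos(z))/(8*cos(z)^3 - 2*cos(z)^2 - 2)^2 = 8*(6*cos(z) - 1)*sin(z)*cos(z)/(-4*cos(z)^3 + cos(z)^2 + 1)^2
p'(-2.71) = -0.84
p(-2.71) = -0.83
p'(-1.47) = 0.31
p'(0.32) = 4.85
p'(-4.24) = 4.82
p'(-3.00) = -0.23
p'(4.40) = -4.54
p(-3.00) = -0.68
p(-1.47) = -3.98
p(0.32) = 2.63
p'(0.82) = 323.52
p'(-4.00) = 3.01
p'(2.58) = 1.28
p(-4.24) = -2.53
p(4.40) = -3.30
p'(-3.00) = -0.23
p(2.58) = -0.97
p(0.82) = -20.48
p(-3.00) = -0.68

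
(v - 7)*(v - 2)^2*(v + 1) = v^4 - 10*v^3 + 21*v^2 + 4*v - 28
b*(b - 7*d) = b^2 - 7*b*d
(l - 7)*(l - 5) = l^2 - 12*l + 35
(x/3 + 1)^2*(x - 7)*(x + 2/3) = x^4/9 - x^3/27 - 101*x^2/27 - 85*x/9 - 14/3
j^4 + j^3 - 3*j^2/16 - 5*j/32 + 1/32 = (j - 1/4)^2*(j + 1/2)*(j + 1)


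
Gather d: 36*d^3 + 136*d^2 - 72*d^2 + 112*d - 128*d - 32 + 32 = 36*d^3 + 64*d^2 - 16*d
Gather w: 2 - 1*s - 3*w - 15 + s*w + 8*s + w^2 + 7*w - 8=7*s + w^2 + w*(s + 4) - 21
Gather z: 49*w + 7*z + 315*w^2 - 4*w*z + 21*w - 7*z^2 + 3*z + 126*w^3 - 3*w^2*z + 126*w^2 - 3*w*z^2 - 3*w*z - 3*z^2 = 126*w^3 + 441*w^2 + 70*w + z^2*(-3*w - 10) + z*(-3*w^2 - 7*w + 10)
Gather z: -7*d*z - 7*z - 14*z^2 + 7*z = -7*d*z - 14*z^2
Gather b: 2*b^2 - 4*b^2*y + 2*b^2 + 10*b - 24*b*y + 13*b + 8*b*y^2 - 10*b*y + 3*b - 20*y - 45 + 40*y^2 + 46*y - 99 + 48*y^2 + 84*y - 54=b^2*(4 - 4*y) + b*(8*y^2 - 34*y + 26) + 88*y^2 + 110*y - 198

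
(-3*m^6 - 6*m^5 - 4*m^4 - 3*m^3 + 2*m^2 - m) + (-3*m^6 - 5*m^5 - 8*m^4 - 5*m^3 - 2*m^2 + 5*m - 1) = -6*m^6 - 11*m^5 - 12*m^4 - 8*m^3 + 4*m - 1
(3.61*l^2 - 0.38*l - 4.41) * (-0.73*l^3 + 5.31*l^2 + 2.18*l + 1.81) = -2.6353*l^5 + 19.4465*l^4 + 9.0713*l^3 - 17.7114*l^2 - 10.3016*l - 7.9821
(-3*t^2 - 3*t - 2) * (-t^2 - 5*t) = 3*t^4 + 18*t^3 + 17*t^2 + 10*t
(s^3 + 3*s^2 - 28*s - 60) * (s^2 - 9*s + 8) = s^5 - 6*s^4 - 47*s^3 + 216*s^2 + 316*s - 480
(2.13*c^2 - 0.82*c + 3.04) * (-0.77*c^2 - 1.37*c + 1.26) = -1.6401*c^4 - 2.2867*c^3 + 1.4664*c^2 - 5.198*c + 3.8304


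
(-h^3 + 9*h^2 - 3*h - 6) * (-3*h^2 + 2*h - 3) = 3*h^5 - 29*h^4 + 30*h^3 - 15*h^2 - 3*h + 18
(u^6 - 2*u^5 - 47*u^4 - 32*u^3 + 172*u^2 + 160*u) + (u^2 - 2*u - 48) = u^6 - 2*u^5 - 47*u^4 - 32*u^3 + 173*u^2 + 158*u - 48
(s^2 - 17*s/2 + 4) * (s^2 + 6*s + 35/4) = s^4 - 5*s^3/2 - 153*s^2/4 - 403*s/8 + 35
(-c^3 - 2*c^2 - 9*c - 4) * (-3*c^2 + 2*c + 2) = 3*c^5 + 4*c^4 + 21*c^3 - 10*c^2 - 26*c - 8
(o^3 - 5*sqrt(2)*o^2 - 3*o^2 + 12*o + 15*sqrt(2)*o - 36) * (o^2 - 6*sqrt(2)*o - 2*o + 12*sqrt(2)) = o^5 - 11*sqrt(2)*o^4 - 5*o^4 + 55*sqrt(2)*o^3 + 78*o^3 - 360*o^2 - 138*sqrt(2)*o^2 + 432*o + 360*sqrt(2)*o - 432*sqrt(2)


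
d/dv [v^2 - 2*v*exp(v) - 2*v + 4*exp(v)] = -2*v*exp(v) + 2*v + 2*exp(v) - 2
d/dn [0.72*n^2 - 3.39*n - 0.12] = 1.44*n - 3.39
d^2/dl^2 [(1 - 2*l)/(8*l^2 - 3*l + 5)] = 2*(-(2*l - 1)*(16*l - 3)^2 + 2*(24*l - 7)*(8*l^2 - 3*l + 5))/(8*l^2 - 3*l + 5)^3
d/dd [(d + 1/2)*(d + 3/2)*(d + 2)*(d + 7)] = 4*d^3 + 33*d^2 + 131*d/2 + 139/4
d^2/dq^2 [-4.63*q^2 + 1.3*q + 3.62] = -9.26000000000000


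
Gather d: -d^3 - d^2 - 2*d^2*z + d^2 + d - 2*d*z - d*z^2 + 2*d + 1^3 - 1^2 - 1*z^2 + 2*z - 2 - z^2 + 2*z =-d^3 - 2*d^2*z + d*(-z^2 - 2*z + 3) - 2*z^2 + 4*z - 2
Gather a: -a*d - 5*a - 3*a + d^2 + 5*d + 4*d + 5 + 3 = a*(-d - 8) + d^2 + 9*d + 8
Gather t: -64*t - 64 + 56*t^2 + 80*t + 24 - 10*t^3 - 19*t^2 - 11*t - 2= -10*t^3 + 37*t^2 + 5*t - 42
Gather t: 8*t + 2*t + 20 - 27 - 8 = 10*t - 15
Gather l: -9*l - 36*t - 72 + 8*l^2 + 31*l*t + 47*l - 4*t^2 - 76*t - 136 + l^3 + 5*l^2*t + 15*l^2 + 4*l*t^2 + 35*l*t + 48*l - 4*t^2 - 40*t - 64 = l^3 + l^2*(5*t + 23) + l*(4*t^2 + 66*t + 86) - 8*t^2 - 152*t - 272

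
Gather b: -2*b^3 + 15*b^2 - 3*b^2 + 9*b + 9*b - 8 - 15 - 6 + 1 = -2*b^3 + 12*b^2 + 18*b - 28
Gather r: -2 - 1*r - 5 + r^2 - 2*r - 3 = r^2 - 3*r - 10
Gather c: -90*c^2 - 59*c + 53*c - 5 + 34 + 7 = -90*c^2 - 6*c + 36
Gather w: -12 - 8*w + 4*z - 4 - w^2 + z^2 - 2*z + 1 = -w^2 - 8*w + z^2 + 2*z - 15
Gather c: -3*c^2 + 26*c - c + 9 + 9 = -3*c^2 + 25*c + 18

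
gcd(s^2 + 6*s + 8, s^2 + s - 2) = s + 2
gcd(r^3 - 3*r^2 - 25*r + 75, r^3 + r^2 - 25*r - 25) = r^2 - 25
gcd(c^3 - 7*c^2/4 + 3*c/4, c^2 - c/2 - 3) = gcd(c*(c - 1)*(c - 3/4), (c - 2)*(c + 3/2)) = 1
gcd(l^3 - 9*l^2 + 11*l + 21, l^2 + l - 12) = l - 3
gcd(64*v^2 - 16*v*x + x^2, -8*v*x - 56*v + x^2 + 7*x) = -8*v + x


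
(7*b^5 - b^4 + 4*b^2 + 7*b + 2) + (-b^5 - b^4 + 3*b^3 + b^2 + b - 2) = 6*b^5 - 2*b^4 + 3*b^3 + 5*b^2 + 8*b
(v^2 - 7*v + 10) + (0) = v^2 - 7*v + 10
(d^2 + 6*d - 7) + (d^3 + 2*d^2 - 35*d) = d^3 + 3*d^2 - 29*d - 7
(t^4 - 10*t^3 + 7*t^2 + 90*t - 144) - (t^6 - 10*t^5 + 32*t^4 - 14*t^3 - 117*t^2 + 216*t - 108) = -t^6 + 10*t^5 - 31*t^4 + 4*t^3 + 124*t^2 - 126*t - 36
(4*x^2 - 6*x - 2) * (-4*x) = -16*x^3 + 24*x^2 + 8*x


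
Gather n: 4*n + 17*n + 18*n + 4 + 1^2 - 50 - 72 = 39*n - 117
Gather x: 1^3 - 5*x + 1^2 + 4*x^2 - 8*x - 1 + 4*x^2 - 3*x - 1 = 8*x^2 - 16*x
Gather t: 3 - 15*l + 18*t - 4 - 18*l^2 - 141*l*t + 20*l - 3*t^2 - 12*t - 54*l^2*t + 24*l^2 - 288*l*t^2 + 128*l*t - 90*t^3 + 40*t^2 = 6*l^2 + 5*l - 90*t^3 + t^2*(37 - 288*l) + t*(-54*l^2 - 13*l + 6) - 1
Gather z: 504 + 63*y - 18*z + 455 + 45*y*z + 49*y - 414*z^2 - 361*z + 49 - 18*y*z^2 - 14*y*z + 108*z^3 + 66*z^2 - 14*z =112*y + 108*z^3 + z^2*(-18*y - 348) + z*(31*y - 393) + 1008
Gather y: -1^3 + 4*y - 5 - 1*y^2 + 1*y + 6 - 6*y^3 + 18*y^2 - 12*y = -6*y^3 + 17*y^2 - 7*y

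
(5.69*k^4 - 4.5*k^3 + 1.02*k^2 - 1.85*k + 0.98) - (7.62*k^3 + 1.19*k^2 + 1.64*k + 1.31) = 5.69*k^4 - 12.12*k^3 - 0.17*k^2 - 3.49*k - 0.33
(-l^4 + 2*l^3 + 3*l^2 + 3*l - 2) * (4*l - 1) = -4*l^5 + 9*l^4 + 10*l^3 + 9*l^2 - 11*l + 2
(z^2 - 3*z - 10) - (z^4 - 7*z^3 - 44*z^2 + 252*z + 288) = -z^4 + 7*z^3 + 45*z^2 - 255*z - 298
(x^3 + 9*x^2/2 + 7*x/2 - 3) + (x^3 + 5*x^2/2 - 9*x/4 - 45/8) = 2*x^3 + 7*x^2 + 5*x/4 - 69/8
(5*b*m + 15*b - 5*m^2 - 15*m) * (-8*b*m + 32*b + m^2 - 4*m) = -40*b^2*m^2 + 40*b^2*m + 480*b^2 + 45*b*m^3 - 45*b*m^2 - 540*b*m - 5*m^4 + 5*m^3 + 60*m^2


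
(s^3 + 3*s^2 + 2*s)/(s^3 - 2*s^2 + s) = (s^2 + 3*s + 2)/(s^2 - 2*s + 1)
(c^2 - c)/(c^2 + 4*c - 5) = c/(c + 5)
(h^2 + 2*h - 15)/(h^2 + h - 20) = (h - 3)/(h - 4)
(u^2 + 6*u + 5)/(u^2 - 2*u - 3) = (u + 5)/(u - 3)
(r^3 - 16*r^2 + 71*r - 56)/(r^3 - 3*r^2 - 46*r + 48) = (r - 7)/(r + 6)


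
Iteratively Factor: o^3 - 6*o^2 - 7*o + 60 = (o - 5)*(o^2 - o - 12) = (o - 5)*(o - 4)*(o + 3)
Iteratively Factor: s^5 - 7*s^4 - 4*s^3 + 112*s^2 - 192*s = (s - 4)*(s^4 - 3*s^3 - 16*s^2 + 48*s) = (s - 4)^2*(s^3 + s^2 - 12*s) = (s - 4)^2*(s + 4)*(s^2 - 3*s) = s*(s - 4)^2*(s + 4)*(s - 3)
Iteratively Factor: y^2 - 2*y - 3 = (y + 1)*(y - 3)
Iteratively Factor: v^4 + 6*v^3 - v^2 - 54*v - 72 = (v + 3)*(v^3 + 3*v^2 - 10*v - 24) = (v + 2)*(v + 3)*(v^2 + v - 12) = (v - 3)*(v + 2)*(v + 3)*(v + 4)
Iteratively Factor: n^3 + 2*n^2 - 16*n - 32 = (n - 4)*(n^2 + 6*n + 8) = (n - 4)*(n + 2)*(n + 4)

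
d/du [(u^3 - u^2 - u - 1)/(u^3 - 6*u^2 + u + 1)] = u*(-5*u^3 + 4*u^2 - u - 14)/(u^6 - 12*u^5 + 38*u^4 - 10*u^3 - 11*u^2 + 2*u + 1)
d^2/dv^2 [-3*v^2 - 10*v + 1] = -6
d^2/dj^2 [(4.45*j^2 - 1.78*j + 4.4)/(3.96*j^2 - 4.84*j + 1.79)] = (114.754464*j^3 + 224.73396*j^2 - 430.288848*j + 141.441434)/(62.099136*j^6 - 227.696832*j^5 + 362.50632*j^4 - 319.22704*j^3 + 163.86018*j^2 - 46.523532*j + 5.735339)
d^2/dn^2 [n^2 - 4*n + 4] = 2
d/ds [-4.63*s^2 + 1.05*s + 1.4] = 1.05 - 9.26*s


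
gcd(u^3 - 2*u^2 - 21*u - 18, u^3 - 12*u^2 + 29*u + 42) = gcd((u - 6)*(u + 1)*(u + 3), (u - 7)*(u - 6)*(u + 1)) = u^2 - 5*u - 6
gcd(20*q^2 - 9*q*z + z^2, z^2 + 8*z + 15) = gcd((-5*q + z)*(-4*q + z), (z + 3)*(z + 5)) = 1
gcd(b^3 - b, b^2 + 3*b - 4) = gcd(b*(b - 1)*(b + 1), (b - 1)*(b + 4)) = b - 1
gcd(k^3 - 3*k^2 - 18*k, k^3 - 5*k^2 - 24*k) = k^2 + 3*k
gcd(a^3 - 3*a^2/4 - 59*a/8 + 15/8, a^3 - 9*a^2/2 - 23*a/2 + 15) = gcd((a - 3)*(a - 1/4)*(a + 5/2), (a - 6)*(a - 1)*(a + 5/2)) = a + 5/2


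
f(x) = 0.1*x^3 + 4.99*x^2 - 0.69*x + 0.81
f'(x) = 0.3*x^2 + 9.98*x - 0.69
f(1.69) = 14.38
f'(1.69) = 17.03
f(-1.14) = 7.93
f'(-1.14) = -11.68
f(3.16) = 51.61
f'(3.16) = 33.84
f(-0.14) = 1.00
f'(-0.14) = -2.08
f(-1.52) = 13.04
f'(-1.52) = -15.17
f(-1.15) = 8.05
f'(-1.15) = -11.77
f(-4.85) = 110.13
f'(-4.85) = -42.04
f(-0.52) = 2.50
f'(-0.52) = -5.80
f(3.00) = 46.35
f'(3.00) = 31.95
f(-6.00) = 162.99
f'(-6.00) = -49.77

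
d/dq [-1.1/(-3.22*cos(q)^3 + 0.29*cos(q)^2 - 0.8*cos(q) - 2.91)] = (10.626*cos(q)^2 - 0.638*cos(q) + 0.88)*sin(q)/(3.22*cos(q)^3 - 0.29*cos(q)^2 + 0.8*cos(q) + 2.91)^2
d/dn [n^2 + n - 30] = 2*n + 1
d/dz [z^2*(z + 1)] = z*(3*z + 2)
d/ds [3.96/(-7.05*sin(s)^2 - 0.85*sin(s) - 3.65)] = (55.836*sin(s) + 3.366)*cos(s)/(7.05*sin(s)^2 + 0.85*sin(s) + 3.65)^2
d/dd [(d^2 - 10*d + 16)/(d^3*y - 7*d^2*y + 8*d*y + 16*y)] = (-d^3 + 16*d^2 - 46*d + 72)/(y*(d^5 - 10*d^4 + 25*d^3 + 20*d^2 - 80*d - 64))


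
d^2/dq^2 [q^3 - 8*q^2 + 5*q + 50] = 6*q - 16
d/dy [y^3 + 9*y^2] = 3*y*(y + 6)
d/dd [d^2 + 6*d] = 2*d + 6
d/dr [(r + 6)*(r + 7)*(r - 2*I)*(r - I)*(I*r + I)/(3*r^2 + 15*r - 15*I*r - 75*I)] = (3*I*r^6 + r^5*(26 + 48*I) + r^4*(422 + 218*I) + r^3*(2350 - 190*I) + r^2*(4744 - 3795*I) + r*(700 - 8082*I) - 2330 - 2730*I)/(3*r^4 + r^3*(30 - 30*I) - 300*I*r^2 + r*(-750 - 750*I) - 1875)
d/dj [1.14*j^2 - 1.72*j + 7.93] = 2.28*j - 1.72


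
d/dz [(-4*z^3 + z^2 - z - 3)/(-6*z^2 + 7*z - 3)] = (24*z^4 - 56*z^3 + 37*z^2 - 42*z + 24)/(36*z^4 - 84*z^3 + 85*z^2 - 42*z + 9)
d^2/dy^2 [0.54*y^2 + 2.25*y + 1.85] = 1.08000000000000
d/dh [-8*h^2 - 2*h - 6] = -16*h - 2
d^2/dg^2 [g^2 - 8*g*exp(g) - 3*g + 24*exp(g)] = -8*g*exp(g) + 8*exp(g) + 2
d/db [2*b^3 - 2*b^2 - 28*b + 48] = 6*b^2 - 4*b - 28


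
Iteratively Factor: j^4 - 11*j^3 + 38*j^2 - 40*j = (j - 5)*(j^3 - 6*j^2 + 8*j) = (j - 5)*(j - 2)*(j^2 - 4*j) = (j - 5)*(j - 4)*(j - 2)*(j)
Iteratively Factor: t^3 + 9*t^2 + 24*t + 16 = (t + 4)*(t^2 + 5*t + 4) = (t + 4)^2*(t + 1)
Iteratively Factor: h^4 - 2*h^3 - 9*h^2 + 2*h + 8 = (h - 1)*(h^3 - h^2 - 10*h - 8) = (h - 1)*(h + 1)*(h^2 - 2*h - 8) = (h - 4)*(h - 1)*(h + 1)*(h + 2)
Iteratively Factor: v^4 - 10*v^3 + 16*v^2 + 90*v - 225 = (v - 5)*(v^3 - 5*v^2 - 9*v + 45) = (v - 5)*(v - 3)*(v^2 - 2*v - 15) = (v - 5)*(v - 3)*(v + 3)*(v - 5)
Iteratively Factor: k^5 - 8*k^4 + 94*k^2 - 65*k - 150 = (k + 3)*(k^4 - 11*k^3 + 33*k^2 - 5*k - 50) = (k - 5)*(k + 3)*(k^3 - 6*k^2 + 3*k + 10) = (k - 5)^2*(k + 3)*(k^2 - k - 2) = (k - 5)^2*(k - 2)*(k + 3)*(k + 1)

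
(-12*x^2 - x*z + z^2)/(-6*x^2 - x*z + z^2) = (12*x^2 + x*z - z^2)/(6*x^2 + x*z - z^2)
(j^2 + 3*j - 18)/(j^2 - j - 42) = (j - 3)/(j - 7)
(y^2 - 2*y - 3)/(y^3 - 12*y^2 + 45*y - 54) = (y + 1)/(y^2 - 9*y + 18)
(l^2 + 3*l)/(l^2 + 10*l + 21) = l/(l + 7)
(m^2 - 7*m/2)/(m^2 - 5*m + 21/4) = 2*m/(2*m - 3)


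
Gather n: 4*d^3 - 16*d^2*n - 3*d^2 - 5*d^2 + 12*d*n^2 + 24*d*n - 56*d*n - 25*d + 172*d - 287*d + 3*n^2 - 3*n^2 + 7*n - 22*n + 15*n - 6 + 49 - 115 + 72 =4*d^3 - 8*d^2 + 12*d*n^2 - 140*d + n*(-16*d^2 - 32*d)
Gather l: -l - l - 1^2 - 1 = -2*l - 2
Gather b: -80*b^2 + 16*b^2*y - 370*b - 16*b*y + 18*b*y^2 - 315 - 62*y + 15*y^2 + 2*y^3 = b^2*(16*y - 80) + b*(18*y^2 - 16*y - 370) + 2*y^3 + 15*y^2 - 62*y - 315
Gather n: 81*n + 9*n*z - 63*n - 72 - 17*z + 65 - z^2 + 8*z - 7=n*(9*z + 18) - z^2 - 9*z - 14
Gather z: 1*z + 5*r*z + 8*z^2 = 8*z^2 + z*(5*r + 1)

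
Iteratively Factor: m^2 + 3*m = (m + 3)*(m)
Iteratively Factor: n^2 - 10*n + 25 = (n - 5)*(n - 5)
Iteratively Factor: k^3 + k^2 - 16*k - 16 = (k + 4)*(k^2 - 3*k - 4) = (k + 1)*(k + 4)*(k - 4)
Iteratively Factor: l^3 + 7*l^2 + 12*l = (l + 4)*(l^2 + 3*l) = l*(l + 4)*(l + 3)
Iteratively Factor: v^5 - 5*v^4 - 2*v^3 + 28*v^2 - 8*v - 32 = (v - 2)*(v^4 - 3*v^3 - 8*v^2 + 12*v + 16) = (v - 2)*(v + 1)*(v^3 - 4*v^2 - 4*v + 16) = (v - 2)^2*(v + 1)*(v^2 - 2*v - 8) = (v - 4)*(v - 2)^2*(v + 1)*(v + 2)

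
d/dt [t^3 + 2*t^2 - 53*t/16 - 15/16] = 3*t^2 + 4*t - 53/16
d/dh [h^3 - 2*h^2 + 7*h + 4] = 3*h^2 - 4*h + 7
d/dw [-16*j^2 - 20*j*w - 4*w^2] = -20*j - 8*w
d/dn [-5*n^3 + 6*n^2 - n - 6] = -15*n^2 + 12*n - 1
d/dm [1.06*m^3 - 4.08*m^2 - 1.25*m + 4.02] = 3.18*m^2 - 8.16*m - 1.25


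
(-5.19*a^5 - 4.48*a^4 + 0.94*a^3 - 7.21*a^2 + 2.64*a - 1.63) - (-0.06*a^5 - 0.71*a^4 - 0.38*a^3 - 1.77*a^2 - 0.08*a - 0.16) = -5.13*a^5 - 3.77*a^4 + 1.32*a^3 - 5.44*a^2 + 2.72*a - 1.47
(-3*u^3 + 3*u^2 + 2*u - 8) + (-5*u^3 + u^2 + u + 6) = -8*u^3 + 4*u^2 + 3*u - 2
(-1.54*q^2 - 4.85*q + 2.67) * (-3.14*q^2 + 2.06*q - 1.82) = 4.8356*q^4 + 12.0566*q^3 - 15.572*q^2 + 14.3272*q - 4.8594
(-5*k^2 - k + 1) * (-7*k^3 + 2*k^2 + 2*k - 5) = 35*k^5 - 3*k^4 - 19*k^3 + 25*k^2 + 7*k - 5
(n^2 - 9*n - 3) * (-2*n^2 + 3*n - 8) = -2*n^4 + 21*n^3 - 29*n^2 + 63*n + 24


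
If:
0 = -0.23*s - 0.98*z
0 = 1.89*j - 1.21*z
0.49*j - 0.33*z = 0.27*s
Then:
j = 0.00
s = 0.00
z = 0.00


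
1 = 1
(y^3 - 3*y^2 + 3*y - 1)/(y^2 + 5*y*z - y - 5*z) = (y^2 - 2*y + 1)/(y + 5*z)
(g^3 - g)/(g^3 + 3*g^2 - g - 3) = g/(g + 3)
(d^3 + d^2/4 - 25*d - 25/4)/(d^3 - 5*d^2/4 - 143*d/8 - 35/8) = 2*(d + 5)/(2*d + 7)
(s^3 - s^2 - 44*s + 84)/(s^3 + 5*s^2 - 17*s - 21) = (s^2 - 8*s + 12)/(s^2 - 2*s - 3)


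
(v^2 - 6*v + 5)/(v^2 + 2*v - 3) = (v - 5)/(v + 3)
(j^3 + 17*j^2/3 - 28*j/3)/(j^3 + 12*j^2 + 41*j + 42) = j*(3*j - 4)/(3*(j^2 + 5*j + 6))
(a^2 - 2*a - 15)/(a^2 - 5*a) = (a + 3)/a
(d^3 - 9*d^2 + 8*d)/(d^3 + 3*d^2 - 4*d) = (d - 8)/(d + 4)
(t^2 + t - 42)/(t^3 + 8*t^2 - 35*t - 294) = 1/(t + 7)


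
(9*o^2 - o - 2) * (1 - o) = -9*o^3 + 10*o^2 + o - 2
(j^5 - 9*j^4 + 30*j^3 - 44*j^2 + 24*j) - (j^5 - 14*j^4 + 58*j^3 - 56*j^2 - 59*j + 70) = 5*j^4 - 28*j^3 + 12*j^2 + 83*j - 70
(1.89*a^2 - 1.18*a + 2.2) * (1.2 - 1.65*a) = -3.1185*a^3 + 4.215*a^2 - 5.046*a + 2.64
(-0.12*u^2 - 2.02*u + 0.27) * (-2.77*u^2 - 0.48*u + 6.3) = 0.3324*u^4 + 5.653*u^3 - 0.5343*u^2 - 12.8556*u + 1.701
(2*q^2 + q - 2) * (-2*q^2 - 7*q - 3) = -4*q^4 - 16*q^3 - 9*q^2 + 11*q + 6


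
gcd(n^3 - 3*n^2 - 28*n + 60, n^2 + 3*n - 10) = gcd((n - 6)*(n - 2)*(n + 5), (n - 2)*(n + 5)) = n^2 + 3*n - 10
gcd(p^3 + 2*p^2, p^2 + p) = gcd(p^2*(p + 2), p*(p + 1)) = p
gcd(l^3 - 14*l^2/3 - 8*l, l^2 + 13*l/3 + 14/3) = 1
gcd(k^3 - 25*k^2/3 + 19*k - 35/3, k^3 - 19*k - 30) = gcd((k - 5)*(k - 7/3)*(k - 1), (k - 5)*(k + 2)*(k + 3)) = k - 5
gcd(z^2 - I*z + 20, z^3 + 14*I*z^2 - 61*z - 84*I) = z + 4*I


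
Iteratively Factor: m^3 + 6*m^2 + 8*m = (m)*(m^2 + 6*m + 8) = m*(m + 2)*(m + 4)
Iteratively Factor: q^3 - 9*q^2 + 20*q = (q - 4)*(q^2 - 5*q) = (q - 5)*(q - 4)*(q)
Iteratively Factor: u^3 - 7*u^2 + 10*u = (u - 5)*(u^2 - 2*u) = u*(u - 5)*(u - 2)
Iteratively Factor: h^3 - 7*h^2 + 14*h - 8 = (h - 4)*(h^2 - 3*h + 2) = (h - 4)*(h - 2)*(h - 1)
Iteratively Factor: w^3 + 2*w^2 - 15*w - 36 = (w + 3)*(w^2 - w - 12) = (w - 4)*(w + 3)*(w + 3)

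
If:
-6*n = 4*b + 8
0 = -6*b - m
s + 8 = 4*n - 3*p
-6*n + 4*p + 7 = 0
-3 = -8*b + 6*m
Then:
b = 3/44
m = -9/22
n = -91/66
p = -42/11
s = -68/33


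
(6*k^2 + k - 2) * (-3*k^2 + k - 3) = -18*k^4 + 3*k^3 - 11*k^2 - 5*k + 6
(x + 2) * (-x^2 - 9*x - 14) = -x^3 - 11*x^2 - 32*x - 28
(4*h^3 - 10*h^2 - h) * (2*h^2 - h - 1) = 8*h^5 - 24*h^4 + 4*h^3 + 11*h^2 + h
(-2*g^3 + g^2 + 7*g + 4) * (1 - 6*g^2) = 12*g^5 - 6*g^4 - 44*g^3 - 23*g^2 + 7*g + 4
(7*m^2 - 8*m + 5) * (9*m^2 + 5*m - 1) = 63*m^4 - 37*m^3 - 2*m^2 + 33*m - 5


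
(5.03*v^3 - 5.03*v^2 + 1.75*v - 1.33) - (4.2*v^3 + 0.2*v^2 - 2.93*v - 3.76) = 0.83*v^3 - 5.23*v^2 + 4.68*v + 2.43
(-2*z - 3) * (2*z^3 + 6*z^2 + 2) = -4*z^4 - 18*z^3 - 18*z^2 - 4*z - 6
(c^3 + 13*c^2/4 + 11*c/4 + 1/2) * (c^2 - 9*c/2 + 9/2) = c^5 - 5*c^4/4 - 59*c^3/8 + 11*c^2/4 + 81*c/8 + 9/4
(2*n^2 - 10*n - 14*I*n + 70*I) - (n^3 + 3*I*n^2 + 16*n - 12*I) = -n^3 + 2*n^2 - 3*I*n^2 - 26*n - 14*I*n + 82*I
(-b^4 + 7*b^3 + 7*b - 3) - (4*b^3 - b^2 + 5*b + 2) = -b^4 + 3*b^3 + b^2 + 2*b - 5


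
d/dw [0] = 0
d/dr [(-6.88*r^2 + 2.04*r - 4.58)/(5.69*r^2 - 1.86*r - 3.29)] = (1.1892*r^2 + 97.3908*r - 15.2304)/(32.3761*r^4 - 21.1668*r^3 - 33.9806*r^2 + 12.2388*r + 10.8241)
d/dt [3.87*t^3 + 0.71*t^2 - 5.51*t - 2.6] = 11.61*t^2 + 1.42*t - 5.51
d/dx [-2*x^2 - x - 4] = -4*x - 1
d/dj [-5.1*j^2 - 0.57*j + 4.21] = -10.2*j - 0.57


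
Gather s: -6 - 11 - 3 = -20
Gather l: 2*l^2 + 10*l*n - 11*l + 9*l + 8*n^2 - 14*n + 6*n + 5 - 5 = 2*l^2 + l*(10*n - 2) + 8*n^2 - 8*n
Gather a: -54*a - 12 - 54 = -54*a - 66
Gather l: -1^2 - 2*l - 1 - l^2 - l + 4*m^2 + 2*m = -l^2 - 3*l + 4*m^2 + 2*m - 2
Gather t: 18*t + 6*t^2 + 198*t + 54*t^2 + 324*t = 60*t^2 + 540*t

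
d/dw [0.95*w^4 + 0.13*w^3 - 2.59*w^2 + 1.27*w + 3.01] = 3.8*w^3 + 0.39*w^2 - 5.18*w + 1.27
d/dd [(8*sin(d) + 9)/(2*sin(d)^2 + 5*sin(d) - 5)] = (-36*sin(d) + 8*cos(2*d) - 93)*cos(d)/(5*sin(d) - cos(2*d) - 4)^2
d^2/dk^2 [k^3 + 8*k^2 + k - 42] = 6*k + 16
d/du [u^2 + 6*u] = 2*u + 6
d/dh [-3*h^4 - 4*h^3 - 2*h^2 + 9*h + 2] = -12*h^3 - 12*h^2 - 4*h + 9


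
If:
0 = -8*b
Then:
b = 0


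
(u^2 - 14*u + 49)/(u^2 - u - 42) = (u - 7)/(u + 6)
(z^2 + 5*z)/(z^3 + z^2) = (z + 5)/(z*(z + 1))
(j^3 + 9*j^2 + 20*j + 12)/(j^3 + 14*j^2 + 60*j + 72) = (j + 1)/(j + 6)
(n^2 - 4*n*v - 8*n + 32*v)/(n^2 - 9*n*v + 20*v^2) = (8 - n)/(-n + 5*v)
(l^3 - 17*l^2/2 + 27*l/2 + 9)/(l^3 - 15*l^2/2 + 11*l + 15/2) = (l - 6)/(l - 5)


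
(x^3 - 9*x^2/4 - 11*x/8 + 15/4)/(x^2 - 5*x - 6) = (-8*x^3 + 18*x^2 + 11*x - 30)/(8*(-x^2 + 5*x + 6))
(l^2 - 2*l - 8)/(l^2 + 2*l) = (l - 4)/l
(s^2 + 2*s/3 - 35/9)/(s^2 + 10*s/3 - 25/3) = (s + 7/3)/(s + 5)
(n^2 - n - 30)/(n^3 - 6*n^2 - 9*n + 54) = (n + 5)/(n^2 - 9)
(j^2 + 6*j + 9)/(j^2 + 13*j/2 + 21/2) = 2*(j + 3)/(2*j + 7)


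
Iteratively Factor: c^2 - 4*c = (c - 4)*(c)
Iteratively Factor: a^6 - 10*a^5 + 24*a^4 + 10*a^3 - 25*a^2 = (a + 1)*(a^5 - 11*a^4 + 35*a^3 - 25*a^2) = a*(a + 1)*(a^4 - 11*a^3 + 35*a^2 - 25*a) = a^2*(a + 1)*(a^3 - 11*a^2 + 35*a - 25) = a^2*(a - 5)*(a + 1)*(a^2 - 6*a + 5) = a^2*(a - 5)*(a - 1)*(a + 1)*(a - 5)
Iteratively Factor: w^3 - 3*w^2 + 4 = (w + 1)*(w^2 - 4*w + 4) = (w - 2)*(w + 1)*(w - 2)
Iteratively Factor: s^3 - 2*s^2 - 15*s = (s)*(s^2 - 2*s - 15) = s*(s + 3)*(s - 5)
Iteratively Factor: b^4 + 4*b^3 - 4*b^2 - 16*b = (b + 4)*(b^3 - 4*b) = (b + 2)*(b + 4)*(b^2 - 2*b) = (b - 2)*(b + 2)*(b + 4)*(b)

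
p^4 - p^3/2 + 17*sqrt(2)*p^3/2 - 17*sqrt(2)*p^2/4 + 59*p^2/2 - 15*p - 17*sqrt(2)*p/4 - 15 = (p - 1)*(p + 1/2)*(p + 5*sqrt(2)/2)*(p + 6*sqrt(2))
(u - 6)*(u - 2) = u^2 - 8*u + 12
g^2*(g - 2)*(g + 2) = g^4 - 4*g^2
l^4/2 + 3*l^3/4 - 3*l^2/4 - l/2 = l*(l/2 + 1)*(l - 1)*(l + 1/2)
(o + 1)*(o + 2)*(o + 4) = o^3 + 7*o^2 + 14*o + 8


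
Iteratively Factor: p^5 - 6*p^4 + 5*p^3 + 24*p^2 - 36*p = (p - 2)*(p^4 - 4*p^3 - 3*p^2 + 18*p) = (p - 3)*(p - 2)*(p^3 - p^2 - 6*p) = p*(p - 3)*(p - 2)*(p^2 - p - 6) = p*(p - 3)*(p - 2)*(p + 2)*(p - 3)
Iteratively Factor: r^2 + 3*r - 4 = (r + 4)*(r - 1)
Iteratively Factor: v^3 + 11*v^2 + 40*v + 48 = (v + 3)*(v^2 + 8*v + 16) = (v + 3)*(v + 4)*(v + 4)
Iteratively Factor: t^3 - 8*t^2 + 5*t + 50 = (t + 2)*(t^2 - 10*t + 25) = (t - 5)*(t + 2)*(t - 5)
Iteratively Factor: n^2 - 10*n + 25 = (n - 5)*(n - 5)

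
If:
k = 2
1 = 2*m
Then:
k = 2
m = 1/2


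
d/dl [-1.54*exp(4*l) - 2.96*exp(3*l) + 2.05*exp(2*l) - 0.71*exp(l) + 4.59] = (-6.16*exp(3*l) - 8.88*exp(2*l) + 4.1*exp(l) - 0.71)*exp(l)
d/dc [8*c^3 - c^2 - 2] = 2*c*(12*c - 1)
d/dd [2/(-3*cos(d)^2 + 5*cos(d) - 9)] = 2*(5 - 6*cos(d))*sin(d)/(3*cos(d)^2 - 5*cos(d) + 9)^2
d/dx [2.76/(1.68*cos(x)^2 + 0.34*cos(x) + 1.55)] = (9.2736*cos(x) + 0.9384)*sin(x)/(1.68*cos(x)^2 + 0.34*cos(x) + 1.55)^2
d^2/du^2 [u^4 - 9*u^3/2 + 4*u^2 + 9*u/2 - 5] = 12*u^2 - 27*u + 8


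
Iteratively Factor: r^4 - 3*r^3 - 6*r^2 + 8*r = (r)*(r^3 - 3*r^2 - 6*r + 8) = r*(r - 1)*(r^2 - 2*r - 8) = r*(r - 4)*(r - 1)*(r + 2)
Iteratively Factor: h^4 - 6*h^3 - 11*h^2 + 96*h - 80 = (h + 4)*(h^3 - 10*h^2 + 29*h - 20) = (h - 1)*(h + 4)*(h^2 - 9*h + 20) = (h - 4)*(h - 1)*(h + 4)*(h - 5)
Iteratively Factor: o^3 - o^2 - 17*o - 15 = (o + 3)*(o^2 - 4*o - 5) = (o - 5)*(o + 3)*(o + 1)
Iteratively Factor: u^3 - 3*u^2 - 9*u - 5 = (u + 1)*(u^2 - 4*u - 5) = (u - 5)*(u + 1)*(u + 1)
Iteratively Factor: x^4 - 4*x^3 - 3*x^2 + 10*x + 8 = (x - 4)*(x^3 - 3*x - 2) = (x - 4)*(x + 1)*(x^2 - x - 2) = (x - 4)*(x - 2)*(x + 1)*(x + 1)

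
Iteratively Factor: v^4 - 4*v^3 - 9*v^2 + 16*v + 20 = (v - 5)*(v^3 + v^2 - 4*v - 4) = (v - 5)*(v + 2)*(v^2 - v - 2) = (v - 5)*(v - 2)*(v + 2)*(v + 1)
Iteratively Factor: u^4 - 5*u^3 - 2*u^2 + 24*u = (u - 3)*(u^3 - 2*u^2 - 8*u) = u*(u - 3)*(u^2 - 2*u - 8) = u*(u - 4)*(u - 3)*(u + 2)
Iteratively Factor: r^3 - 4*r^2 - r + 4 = (r + 1)*(r^2 - 5*r + 4) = (r - 4)*(r + 1)*(r - 1)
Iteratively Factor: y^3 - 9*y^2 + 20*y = (y)*(y^2 - 9*y + 20) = y*(y - 4)*(y - 5)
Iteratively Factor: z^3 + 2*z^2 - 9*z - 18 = (z + 2)*(z^2 - 9) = (z - 3)*(z + 2)*(z + 3)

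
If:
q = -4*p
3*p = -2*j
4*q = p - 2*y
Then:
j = -3*y/17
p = 2*y/17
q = -8*y/17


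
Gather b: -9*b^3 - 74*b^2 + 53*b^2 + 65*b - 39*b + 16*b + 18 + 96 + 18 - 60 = -9*b^3 - 21*b^2 + 42*b + 72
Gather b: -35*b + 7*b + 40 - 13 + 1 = 28 - 28*b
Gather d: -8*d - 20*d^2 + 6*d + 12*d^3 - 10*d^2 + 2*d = 12*d^3 - 30*d^2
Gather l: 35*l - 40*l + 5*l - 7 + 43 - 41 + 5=0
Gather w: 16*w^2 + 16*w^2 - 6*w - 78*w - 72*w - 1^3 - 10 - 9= 32*w^2 - 156*w - 20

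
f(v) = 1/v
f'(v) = -1/v^2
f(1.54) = 0.65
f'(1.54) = -0.42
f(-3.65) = -0.27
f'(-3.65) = -0.08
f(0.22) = 4.55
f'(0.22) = -20.66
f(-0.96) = -1.04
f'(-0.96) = -1.09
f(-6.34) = -0.16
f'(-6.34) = -0.02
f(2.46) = 0.41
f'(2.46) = -0.17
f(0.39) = 2.56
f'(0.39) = -6.57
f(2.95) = 0.34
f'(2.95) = -0.11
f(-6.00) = -0.17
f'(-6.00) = -0.03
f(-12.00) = -0.08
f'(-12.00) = -0.00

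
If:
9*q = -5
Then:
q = -5/9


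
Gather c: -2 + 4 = 2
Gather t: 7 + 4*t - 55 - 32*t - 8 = -28*t - 56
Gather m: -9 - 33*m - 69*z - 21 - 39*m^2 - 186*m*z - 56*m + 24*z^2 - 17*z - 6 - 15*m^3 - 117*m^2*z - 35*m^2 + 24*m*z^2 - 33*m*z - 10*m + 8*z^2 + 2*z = -15*m^3 + m^2*(-117*z - 74) + m*(24*z^2 - 219*z - 99) + 32*z^2 - 84*z - 36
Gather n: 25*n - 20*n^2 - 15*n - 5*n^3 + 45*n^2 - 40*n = -5*n^3 + 25*n^2 - 30*n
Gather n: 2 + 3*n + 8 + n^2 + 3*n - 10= n^2 + 6*n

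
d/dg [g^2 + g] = 2*g + 1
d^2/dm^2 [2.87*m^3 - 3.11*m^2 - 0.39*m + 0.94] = 17.22*m - 6.22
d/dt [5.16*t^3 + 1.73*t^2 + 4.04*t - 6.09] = 15.48*t^2 + 3.46*t + 4.04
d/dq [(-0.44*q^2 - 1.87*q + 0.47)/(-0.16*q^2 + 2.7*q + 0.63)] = (-1.4872*q^2 - 0.404*q - 2.4471)/(0.0256*q^4 - 0.864*q^3 + 7.0884*q^2 + 3.402*q + 0.3969)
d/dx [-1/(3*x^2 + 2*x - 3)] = 2*(3*x + 1)/(3*x^2 + 2*x - 3)^2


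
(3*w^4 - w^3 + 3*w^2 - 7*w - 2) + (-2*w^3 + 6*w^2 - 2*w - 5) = 3*w^4 - 3*w^3 + 9*w^2 - 9*w - 7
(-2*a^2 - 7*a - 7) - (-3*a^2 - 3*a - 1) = a^2 - 4*a - 6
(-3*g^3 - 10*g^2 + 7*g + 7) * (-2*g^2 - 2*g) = 6*g^5 + 26*g^4 + 6*g^3 - 28*g^2 - 14*g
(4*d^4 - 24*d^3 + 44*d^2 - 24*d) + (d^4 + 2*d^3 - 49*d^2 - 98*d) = 5*d^4 - 22*d^3 - 5*d^2 - 122*d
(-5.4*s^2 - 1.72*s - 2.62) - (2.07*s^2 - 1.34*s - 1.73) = -7.47*s^2 - 0.38*s - 0.89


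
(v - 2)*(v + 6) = v^2 + 4*v - 12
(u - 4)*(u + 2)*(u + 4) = u^3 + 2*u^2 - 16*u - 32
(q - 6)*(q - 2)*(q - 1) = q^3 - 9*q^2 + 20*q - 12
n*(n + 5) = n^2 + 5*n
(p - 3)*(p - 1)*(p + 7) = p^3 + 3*p^2 - 25*p + 21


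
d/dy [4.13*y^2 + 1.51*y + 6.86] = 8.26*y + 1.51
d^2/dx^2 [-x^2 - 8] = -2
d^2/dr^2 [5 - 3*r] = 0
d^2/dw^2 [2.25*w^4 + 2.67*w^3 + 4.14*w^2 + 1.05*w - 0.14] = 27.0*w^2 + 16.02*w + 8.28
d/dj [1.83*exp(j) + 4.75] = 1.83*exp(j)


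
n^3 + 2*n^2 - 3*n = n*(n - 1)*(n + 3)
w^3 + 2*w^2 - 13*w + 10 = (w - 2)*(w - 1)*(w + 5)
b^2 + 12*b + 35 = (b + 5)*(b + 7)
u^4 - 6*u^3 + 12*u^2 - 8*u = u*(u - 2)^3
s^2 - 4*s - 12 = (s - 6)*(s + 2)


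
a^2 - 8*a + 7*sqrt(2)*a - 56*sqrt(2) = (a - 8)*(a + 7*sqrt(2))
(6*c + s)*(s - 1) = 6*c*s - 6*c + s^2 - s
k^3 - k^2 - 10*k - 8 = (k - 4)*(k + 1)*(k + 2)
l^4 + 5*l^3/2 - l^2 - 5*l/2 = l*(l - 1)*(l + 1)*(l + 5/2)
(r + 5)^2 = r^2 + 10*r + 25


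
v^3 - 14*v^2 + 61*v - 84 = (v - 7)*(v - 4)*(v - 3)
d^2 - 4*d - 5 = (d - 5)*(d + 1)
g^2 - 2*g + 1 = (g - 1)^2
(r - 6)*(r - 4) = r^2 - 10*r + 24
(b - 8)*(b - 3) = b^2 - 11*b + 24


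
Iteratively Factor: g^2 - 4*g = (g)*(g - 4)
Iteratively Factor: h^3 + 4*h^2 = (h + 4)*(h^2) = h*(h + 4)*(h)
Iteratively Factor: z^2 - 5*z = (z - 5)*(z)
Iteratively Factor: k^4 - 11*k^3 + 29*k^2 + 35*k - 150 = (k - 3)*(k^3 - 8*k^2 + 5*k + 50) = (k - 5)*(k - 3)*(k^2 - 3*k - 10) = (k - 5)*(k - 3)*(k + 2)*(k - 5)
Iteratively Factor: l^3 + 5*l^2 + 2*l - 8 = (l - 1)*(l^2 + 6*l + 8) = (l - 1)*(l + 2)*(l + 4)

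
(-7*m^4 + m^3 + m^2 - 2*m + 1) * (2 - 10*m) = 70*m^5 - 24*m^4 - 8*m^3 + 22*m^2 - 14*m + 2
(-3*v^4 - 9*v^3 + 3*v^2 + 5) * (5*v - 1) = -15*v^5 - 42*v^4 + 24*v^3 - 3*v^2 + 25*v - 5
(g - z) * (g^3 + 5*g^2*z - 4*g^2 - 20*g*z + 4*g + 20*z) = g^4 + 4*g^3*z - 4*g^3 - 5*g^2*z^2 - 16*g^2*z + 4*g^2 + 20*g*z^2 + 16*g*z - 20*z^2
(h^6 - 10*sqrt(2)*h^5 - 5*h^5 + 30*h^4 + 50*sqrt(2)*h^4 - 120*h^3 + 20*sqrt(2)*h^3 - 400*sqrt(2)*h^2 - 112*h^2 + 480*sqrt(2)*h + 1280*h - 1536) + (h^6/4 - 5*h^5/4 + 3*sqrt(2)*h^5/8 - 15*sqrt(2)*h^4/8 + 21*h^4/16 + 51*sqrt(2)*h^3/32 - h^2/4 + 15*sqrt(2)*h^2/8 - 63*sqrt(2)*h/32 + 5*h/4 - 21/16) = 5*h^6/4 - 77*sqrt(2)*h^5/8 - 25*h^5/4 + 501*h^4/16 + 385*sqrt(2)*h^4/8 - 120*h^3 + 691*sqrt(2)*h^3/32 - 3185*sqrt(2)*h^2/8 - 449*h^2/4 + 15297*sqrt(2)*h/32 + 5125*h/4 - 24597/16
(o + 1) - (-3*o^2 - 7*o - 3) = 3*o^2 + 8*o + 4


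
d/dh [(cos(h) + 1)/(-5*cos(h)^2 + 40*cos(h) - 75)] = (sin(h)^2 - 2*cos(h) + 22)*sin(h)/(5*(cos(h)^2 - 8*cos(h) + 15)^2)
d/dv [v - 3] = 1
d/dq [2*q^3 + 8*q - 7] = 6*q^2 + 8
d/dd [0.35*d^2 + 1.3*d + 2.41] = 0.7*d + 1.3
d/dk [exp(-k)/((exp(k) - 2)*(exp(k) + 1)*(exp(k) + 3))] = 2*(-2*exp(3*k) - 3*exp(2*k) + 5*exp(k) + 3)*exp(-k)/(exp(6*k) + 4*exp(5*k) - 6*exp(4*k) - 32*exp(3*k) + exp(2*k) + 60*exp(k) + 36)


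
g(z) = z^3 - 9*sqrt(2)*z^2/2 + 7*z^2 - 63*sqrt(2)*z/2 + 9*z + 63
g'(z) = 3*z^2 - 9*sqrt(2)*z + 14*z - 63*sqrt(2)/2 + 9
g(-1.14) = 102.87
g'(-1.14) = -33.10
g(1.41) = 16.95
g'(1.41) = -27.79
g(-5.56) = 108.43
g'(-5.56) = 50.12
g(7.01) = 189.54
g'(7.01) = 120.79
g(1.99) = 2.66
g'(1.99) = -21.14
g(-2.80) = 145.57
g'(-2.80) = -15.59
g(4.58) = 9.61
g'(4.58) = 33.21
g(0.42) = 48.26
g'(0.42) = -34.48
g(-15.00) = -2635.68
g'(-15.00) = 620.37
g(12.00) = 1456.02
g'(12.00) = 411.72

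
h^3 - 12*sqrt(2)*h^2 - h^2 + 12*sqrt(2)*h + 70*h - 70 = (h - 1)*(h - 7*sqrt(2))*(h - 5*sqrt(2))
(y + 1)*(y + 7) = y^2 + 8*y + 7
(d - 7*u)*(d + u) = d^2 - 6*d*u - 7*u^2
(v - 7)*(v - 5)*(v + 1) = v^3 - 11*v^2 + 23*v + 35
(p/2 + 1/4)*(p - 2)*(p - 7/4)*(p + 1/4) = p^4/2 - 3*p^3/2 + 13*p^2/32 + 69*p/64 + 7/32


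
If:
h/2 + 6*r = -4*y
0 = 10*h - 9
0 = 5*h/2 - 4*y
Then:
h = 9/10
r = -9/20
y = 9/16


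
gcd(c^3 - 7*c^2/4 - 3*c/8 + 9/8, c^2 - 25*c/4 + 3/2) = 1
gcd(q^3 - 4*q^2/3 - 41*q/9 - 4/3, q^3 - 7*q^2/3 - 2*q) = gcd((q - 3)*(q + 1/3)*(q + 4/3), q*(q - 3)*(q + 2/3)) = q - 3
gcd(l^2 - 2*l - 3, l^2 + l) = l + 1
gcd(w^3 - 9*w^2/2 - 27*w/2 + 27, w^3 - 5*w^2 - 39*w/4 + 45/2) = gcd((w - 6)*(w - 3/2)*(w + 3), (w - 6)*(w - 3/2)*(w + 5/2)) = w^2 - 15*w/2 + 9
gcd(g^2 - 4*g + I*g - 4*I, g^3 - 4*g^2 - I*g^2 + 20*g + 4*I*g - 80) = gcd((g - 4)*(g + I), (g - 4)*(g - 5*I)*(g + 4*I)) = g - 4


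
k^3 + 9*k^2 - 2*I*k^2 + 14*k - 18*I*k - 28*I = (k + 2)*(k + 7)*(k - 2*I)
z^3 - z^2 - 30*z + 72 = (z - 4)*(z - 3)*(z + 6)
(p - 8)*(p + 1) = p^2 - 7*p - 8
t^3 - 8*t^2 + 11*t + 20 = (t - 5)*(t - 4)*(t + 1)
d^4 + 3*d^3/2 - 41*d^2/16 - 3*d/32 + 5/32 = (d - 1)*(d - 1/4)*(d + 1/4)*(d + 5/2)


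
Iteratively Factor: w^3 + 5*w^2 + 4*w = (w)*(w^2 + 5*w + 4) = w*(w + 4)*(w + 1)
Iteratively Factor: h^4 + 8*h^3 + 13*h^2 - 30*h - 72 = (h + 3)*(h^3 + 5*h^2 - 2*h - 24) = (h - 2)*(h + 3)*(h^2 + 7*h + 12) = (h - 2)*(h + 3)^2*(h + 4)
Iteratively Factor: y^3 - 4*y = (y + 2)*(y^2 - 2*y) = y*(y + 2)*(y - 2)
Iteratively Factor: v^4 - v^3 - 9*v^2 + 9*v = (v)*(v^3 - v^2 - 9*v + 9) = v*(v + 3)*(v^2 - 4*v + 3) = v*(v - 1)*(v + 3)*(v - 3)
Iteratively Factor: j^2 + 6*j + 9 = (j + 3)*(j + 3)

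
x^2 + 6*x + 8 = (x + 2)*(x + 4)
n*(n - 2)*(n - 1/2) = n^3 - 5*n^2/2 + n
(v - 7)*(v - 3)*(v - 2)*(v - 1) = v^4 - 13*v^3 + 53*v^2 - 83*v + 42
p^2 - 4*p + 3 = (p - 3)*(p - 1)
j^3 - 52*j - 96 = (j - 8)*(j + 2)*(j + 6)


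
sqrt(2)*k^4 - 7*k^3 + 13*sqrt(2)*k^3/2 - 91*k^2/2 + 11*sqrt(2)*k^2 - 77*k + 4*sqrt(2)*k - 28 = (k + 2)*(k + 4)*(k - 7*sqrt(2)/2)*(sqrt(2)*k + sqrt(2)/2)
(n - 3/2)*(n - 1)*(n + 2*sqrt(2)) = n^3 - 5*n^2/2 + 2*sqrt(2)*n^2 - 5*sqrt(2)*n + 3*n/2 + 3*sqrt(2)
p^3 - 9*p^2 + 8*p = p*(p - 8)*(p - 1)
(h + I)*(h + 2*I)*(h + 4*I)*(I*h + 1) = I*h^4 - 6*h^3 - 7*I*h^2 - 6*h - 8*I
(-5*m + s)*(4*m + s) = -20*m^2 - m*s + s^2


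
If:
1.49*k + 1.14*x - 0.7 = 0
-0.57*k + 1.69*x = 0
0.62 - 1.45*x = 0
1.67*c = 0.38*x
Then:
No Solution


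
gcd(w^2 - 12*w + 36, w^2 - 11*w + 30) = w - 6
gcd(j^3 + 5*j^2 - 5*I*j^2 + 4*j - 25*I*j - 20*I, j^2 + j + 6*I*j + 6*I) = j + 1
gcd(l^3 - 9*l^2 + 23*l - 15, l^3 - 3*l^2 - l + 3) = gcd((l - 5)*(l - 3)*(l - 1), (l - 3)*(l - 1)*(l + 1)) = l^2 - 4*l + 3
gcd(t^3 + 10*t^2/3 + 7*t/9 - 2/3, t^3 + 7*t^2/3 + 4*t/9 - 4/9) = t^2 + t/3 - 2/9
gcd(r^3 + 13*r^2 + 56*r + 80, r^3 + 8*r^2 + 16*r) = r^2 + 8*r + 16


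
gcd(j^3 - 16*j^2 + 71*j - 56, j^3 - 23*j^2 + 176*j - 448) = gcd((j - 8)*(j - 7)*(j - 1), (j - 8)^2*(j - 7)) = j^2 - 15*j + 56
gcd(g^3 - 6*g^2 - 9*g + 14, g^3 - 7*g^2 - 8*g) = 1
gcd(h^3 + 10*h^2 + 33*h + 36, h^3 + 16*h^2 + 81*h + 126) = h + 3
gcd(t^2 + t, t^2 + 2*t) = t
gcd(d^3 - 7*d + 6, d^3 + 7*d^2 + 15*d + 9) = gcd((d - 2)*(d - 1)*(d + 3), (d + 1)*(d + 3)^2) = d + 3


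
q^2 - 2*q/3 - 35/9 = (q - 7/3)*(q + 5/3)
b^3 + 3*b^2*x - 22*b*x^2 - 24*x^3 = (b - 4*x)*(b + x)*(b + 6*x)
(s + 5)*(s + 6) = s^2 + 11*s + 30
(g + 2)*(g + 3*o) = g^2 + 3*g*o + 2*g + 6*o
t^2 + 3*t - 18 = (t - 3)*(t + 6)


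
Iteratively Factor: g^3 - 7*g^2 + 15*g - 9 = (g - 3)*(g^2 - 4*g + 3) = (g - 3)*(g - 1)*(g - 3)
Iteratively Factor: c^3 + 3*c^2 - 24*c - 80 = (c + 4)*(c^2 - c - 20) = (c - 5)*(c + 4)*(c + 4)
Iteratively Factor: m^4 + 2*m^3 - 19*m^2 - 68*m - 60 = (m + 2)*(m^3 - 19*m - 30) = (m - 5)*(m + 2)*(m^2 + 5*m + 6) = (m - 5)*(m + 2)^2*(m + 3)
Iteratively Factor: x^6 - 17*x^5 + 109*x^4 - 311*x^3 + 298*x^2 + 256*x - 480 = (x - 3)*(x^5 - 14*x^4 + 67*x^3 - 110*x^2 - 32*x + 160) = (x - 4)*(x - 3)*(x^4 - 10*x^3 + 27*x^2 - 2*x - 40) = (x - 5)*(x - 4)*(x - 3)*(x^3 - 5*x^2 + 2*x + 8) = (x - 5)*(x - 4)^2*(x - 3)*(x^2 - x - 2) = (x - 5)*(x - 4)^2*(x - 3)*(x - 2)*(x + 1)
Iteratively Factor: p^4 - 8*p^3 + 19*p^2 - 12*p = (p - 1)*(p^3 - 7*p^2 + 12*p) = p*(p - 1)*(p^2 - 7*p + 12) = p*(p - 4)*(p - 1)*(p - 3)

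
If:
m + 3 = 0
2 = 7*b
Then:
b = 2/7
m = -3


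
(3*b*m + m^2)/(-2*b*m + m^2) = (-3*b - m)/(2*b - m)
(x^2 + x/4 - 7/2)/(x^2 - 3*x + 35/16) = 4*(x + 2)/(4*x - 5)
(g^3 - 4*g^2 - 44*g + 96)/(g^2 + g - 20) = (g^3 - 4*g^2 - 44*g + 96)/(g^2 + g - 20)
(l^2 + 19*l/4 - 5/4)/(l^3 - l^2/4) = (l + 5)/l^2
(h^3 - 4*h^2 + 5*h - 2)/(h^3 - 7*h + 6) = (h - 1)/(h + 3)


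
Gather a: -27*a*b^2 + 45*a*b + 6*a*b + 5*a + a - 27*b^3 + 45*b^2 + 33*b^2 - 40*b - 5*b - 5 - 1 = a*(-27*b^2 + 51*b + 6) - 27*b^3 + 78*b^2 - 45*b - 6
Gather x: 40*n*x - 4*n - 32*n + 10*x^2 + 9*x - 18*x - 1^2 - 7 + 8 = -36*n + 10*x^2 + x*(40*n - 9)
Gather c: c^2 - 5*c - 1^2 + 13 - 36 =c^2 - 5*c - 24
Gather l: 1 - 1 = 0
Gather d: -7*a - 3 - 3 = -7*a - 6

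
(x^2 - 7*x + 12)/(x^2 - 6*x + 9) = (x - 4)/(x - 3)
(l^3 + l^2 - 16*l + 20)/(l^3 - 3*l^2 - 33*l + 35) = (l^2 - 4*l + 4)/(l^2 - 8*l + 7)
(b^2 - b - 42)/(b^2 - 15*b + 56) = (b + 6)/(b - 8)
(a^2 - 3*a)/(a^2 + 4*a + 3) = a*(a - 3)/(a^2 + 4*a + 3)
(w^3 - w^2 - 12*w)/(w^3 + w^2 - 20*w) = (w + 3)/(w + 5)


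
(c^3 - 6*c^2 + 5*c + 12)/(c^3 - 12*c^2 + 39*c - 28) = (c^2 - 2*c - 3)/(c^2 - 8*c + 7)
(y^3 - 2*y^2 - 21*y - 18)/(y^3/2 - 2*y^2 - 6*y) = 2*(y^2 + 4*y + 3)/(y*(y + 2))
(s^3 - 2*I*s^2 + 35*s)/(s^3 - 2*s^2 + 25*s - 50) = s*(s - 7*I)/(s^2 - s*(2 + 5*I) + 10*I)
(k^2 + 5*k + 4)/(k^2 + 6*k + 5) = (k + 4)/(k + 5)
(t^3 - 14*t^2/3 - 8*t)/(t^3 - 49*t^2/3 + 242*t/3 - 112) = t*(3*t + 4)/(3*t^2 - 31*t + 56)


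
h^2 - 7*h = h*(h - 7)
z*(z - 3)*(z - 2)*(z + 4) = z^4 - z^3 - 14*z^2 + 24*z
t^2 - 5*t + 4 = (t - 4)*(t - 1)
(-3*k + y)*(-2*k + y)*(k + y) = 6*k^3 + k^2*y - 4*k*y^2 + y^3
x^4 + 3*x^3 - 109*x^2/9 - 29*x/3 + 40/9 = (x - 8/3)*(x - 1/3)*(x + 1)*(x + 5)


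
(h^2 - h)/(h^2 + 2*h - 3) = h/(h + 3)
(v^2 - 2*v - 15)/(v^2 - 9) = (v - 5)/(v - 3)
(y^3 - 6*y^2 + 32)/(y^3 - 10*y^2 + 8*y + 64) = (y - 4)/(y - 8)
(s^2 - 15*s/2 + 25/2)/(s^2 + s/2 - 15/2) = (s - 5)/(s + 3)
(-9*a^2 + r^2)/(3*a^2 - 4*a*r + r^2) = (3*a + r)/(-a + r)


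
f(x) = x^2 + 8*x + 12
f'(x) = 2*x + 8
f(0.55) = 16.70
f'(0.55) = 9.10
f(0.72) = 18.28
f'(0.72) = 9.44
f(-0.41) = 8.89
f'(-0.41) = 7.18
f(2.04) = 32.48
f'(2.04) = 12.08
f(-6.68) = 3.18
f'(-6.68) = -5.36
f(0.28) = 14.32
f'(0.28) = 8.56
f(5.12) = 79.17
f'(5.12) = 18.24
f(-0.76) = 6.50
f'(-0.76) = 6.48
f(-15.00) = 117.00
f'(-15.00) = -22.00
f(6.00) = 96.00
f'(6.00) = 20.00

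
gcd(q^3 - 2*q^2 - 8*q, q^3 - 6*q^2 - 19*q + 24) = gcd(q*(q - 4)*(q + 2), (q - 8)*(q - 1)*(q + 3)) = 1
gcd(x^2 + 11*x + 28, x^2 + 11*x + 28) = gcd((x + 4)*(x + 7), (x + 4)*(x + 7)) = x^2 + 11*x + 28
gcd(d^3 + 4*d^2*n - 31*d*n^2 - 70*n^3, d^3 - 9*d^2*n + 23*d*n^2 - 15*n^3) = d - 5*n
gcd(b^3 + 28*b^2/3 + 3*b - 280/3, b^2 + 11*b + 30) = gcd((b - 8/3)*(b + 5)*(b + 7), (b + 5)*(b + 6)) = b + 5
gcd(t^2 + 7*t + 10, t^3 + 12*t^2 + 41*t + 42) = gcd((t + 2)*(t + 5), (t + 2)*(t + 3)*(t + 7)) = t + 2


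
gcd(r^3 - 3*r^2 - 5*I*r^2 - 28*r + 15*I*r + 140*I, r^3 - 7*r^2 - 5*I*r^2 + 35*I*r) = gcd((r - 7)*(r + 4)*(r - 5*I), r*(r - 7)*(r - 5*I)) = r^2 + r*(-7 - 5*I) + 35*I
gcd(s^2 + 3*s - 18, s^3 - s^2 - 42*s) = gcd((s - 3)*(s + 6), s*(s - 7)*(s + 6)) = s + 6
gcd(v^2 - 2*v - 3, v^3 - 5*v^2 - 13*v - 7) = v + 1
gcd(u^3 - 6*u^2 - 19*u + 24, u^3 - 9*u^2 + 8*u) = u^2 - 9*u + 8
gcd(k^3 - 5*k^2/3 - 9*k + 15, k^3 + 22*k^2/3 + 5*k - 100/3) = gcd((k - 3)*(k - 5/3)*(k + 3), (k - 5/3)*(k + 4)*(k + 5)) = k - 5/3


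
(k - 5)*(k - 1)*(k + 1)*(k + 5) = k^4 - 26*k^2 + 25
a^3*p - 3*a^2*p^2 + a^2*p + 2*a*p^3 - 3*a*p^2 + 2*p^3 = (a - 2*p)*(a - p)*(a*p + p)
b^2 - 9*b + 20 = (b - 5)*(b - 4)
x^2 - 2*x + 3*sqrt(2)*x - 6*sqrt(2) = (x - 2)*(x + 3*sqrt(2))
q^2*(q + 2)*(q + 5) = q^4 + 7*q^3 + 10*q^2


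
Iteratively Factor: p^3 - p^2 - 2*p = (p + 1)*(p^2 - 2*p) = (p - 2)*(p + 1)*(p)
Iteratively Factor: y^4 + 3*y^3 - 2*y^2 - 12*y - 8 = (y + 1)*(y^3 + 2*y^2 - 4*y - 8) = (y + 1)*(y + 2)*(y^2 - 4) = (y + 1)*(y + 2)^2*(y - 2)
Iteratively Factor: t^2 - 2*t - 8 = (t + 2)*(t - 4)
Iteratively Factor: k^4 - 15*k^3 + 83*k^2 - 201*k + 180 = (k - 5)*(k^3 - 10*k^2 + 33*k - 36) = (k - 5)*(k - 3)*(k^2 - 7*k + 12) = (k - 5)*(k - 4)*(k - 3)*(k - 3)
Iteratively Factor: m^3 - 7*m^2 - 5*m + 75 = (m - 5)*(m^2 - 2*m - 15) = (m - 5)^2*(m + 3)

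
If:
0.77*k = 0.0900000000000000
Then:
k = 0.12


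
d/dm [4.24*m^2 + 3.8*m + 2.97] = 8.48*m + 3.8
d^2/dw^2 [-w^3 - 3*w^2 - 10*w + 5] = -6*w - 6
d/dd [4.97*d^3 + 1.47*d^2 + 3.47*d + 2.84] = 14.91*d^2 + 2.94*d + 3.47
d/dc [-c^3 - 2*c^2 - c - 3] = -3*c^2 - 4*c - 1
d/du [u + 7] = 1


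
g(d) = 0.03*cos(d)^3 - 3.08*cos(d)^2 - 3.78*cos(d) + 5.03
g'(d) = -0.09*sin(d)*cos(d)^2 + 6.16*sin(d)*cos(d) + 3.78*sin(d)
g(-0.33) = -1.28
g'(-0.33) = -3.09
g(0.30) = -1.37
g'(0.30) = 2.83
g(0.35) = -1.21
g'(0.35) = 3.25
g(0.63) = -0.02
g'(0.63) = 5.12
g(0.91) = 1.56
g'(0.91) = 5.94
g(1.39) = 4.25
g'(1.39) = 4.81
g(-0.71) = 0.41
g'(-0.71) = -5.48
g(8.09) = 5.75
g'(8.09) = 2.27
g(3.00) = 5.72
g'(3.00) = -0.34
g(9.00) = 5.89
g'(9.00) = -0.79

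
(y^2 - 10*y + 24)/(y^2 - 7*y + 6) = (y - 4)/(y - 1)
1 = 1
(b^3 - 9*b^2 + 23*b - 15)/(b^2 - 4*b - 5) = (b^2 - 4*b + 3)/(b + 1)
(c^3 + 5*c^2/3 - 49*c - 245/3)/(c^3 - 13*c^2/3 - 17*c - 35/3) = (c + 7)/(c + 1)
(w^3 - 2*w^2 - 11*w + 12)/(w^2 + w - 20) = (w^2 + 2*w - 3)/(w + 5)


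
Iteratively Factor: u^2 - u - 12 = (u - 4)*(u + 3)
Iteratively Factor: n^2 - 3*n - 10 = (n - 5)*(n + 2)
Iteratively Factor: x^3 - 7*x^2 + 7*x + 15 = (x + 1)*(x^2 - 8*x + 15) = (x - 3)*(x + 1)*(x - 5)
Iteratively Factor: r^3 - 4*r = (r + 2)*(r^2 - 2*r) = r*(r + 2)*(r - 2)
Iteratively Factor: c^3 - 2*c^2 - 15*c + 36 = (c - 3)*(c^2 + c - 12) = (c - 3)*(c + 4)*(c - 3)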